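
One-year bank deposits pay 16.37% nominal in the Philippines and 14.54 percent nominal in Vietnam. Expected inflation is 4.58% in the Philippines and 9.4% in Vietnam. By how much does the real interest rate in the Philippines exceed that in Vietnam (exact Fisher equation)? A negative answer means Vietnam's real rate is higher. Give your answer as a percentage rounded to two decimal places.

The Philippines: (1 + 0.1637)/(1 + 0.0458) − 1 = 11.2737%
Vietnam: (1 + 0.1454)/(1 + 0.0940) − 1 = 4.6984%
Differential = 11.2737% − 4.6984% = 6.5753% → 6.58%.

6.58%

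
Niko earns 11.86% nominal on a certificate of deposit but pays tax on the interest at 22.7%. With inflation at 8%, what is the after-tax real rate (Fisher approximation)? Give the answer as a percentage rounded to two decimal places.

After-tax nominal return = 11.86% × (1 − 0.227) = 9.16778%.
r ≈ 9.16778% − 8% → 1.17%.

1.17%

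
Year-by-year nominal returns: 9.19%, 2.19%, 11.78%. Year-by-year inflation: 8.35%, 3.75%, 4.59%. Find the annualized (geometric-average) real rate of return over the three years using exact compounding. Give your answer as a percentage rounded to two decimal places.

Compound the nominal returns: 1.0919 × 1.0219 × 1.1178 = 1.24725534.
Compound inflation: 1.0835 × 1.0375 × 1.0459 = 1.17572887.
Deflate: 1.24725534 / 1.17572887 = 1.06083585.
Annualized real rate = 1.06083585^(1/3) − 1 = 1.9881% → 1.99%.

1.99%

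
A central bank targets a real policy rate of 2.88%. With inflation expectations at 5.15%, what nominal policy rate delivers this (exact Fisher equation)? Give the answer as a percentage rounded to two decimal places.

8.18%

(1 + i) = (1 + r)(1 + π) = 1.02880 × 1.05150 = 1.0817832
i = 1.0817832 − 1, so the required nominal rate is 8.18%.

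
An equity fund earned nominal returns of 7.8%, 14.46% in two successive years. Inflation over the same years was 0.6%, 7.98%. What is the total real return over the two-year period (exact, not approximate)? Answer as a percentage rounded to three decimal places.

Compound the nominal returns: 1.0780 × 1.1446 = 1.233879.
Compound inflation: 1.0060 × 1.0798 = 1.086279.
Deflate: 1.233879 / 1.086279 = 1.135877.
Total real return = 1.135877 − 1 → 13.588%.

13.588%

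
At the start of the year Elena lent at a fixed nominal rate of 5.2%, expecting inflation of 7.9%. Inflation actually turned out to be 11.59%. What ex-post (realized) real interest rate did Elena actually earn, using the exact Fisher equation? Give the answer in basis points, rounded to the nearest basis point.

-573 basis points

Ex-post: (1 + 0.0520)/(1 + 0.1159) − 1 = -5.7263%
So the realized real rate is -573 basis points.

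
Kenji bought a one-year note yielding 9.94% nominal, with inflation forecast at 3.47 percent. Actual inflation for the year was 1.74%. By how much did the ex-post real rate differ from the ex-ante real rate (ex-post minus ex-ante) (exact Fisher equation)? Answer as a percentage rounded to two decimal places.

Ex-ante: (1 + 0.0994)/(1 + 0.0347) − 1 = 6.2530%
Ex-post: (1 + 0.0994)/(1 + 0.0174) − 1 = 8.0598%
Difference (ex-post − ex-ante) = 1.8067% → 1.81%.

1.81%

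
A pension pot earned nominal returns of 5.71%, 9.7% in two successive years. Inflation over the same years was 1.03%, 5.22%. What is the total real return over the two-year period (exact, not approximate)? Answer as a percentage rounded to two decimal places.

Compound the nominal returns: 1.0571 × 1.0970 = 1.159639.
Compound inflation: 1.0103 × 1.0522 = 1.063038.
Deflate: 1.159639 / 1.063038 = 1.090873.
Total real return = 1.090873 − 1 → 9.09%.

9.09%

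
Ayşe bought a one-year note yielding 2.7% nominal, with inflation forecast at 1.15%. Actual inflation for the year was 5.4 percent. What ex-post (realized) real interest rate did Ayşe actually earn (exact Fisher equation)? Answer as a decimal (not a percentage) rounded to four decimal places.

Ex-post: (1 + 0.0270)/(1 + 0.0540) − 1 = -2.5617%
So the realized real rate is -0.0256.

-0.0256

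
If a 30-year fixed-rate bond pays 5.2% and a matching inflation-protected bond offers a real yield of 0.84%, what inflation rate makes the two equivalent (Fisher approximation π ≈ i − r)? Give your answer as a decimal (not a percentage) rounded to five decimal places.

0.04360

π ≈ i − r = 5.2% − 0.84% → 0.04360.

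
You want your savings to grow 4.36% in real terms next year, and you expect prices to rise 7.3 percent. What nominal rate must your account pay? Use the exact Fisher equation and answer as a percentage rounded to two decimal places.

(1 + i) = (1 + r)(1 + π) = 1.04360 × 1.07300 = 1.1197828
i = 1.1197828 − 1, so the required nominal rate is 11.98%.

11.98%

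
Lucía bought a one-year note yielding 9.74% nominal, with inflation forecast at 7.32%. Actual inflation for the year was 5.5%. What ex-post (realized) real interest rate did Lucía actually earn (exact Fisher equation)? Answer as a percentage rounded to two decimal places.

Ex-post: (1 + 0.0974)/(1 + 0.0550) − 1 = 4.0190%
So the realized real rate is 4.02%.

4.02%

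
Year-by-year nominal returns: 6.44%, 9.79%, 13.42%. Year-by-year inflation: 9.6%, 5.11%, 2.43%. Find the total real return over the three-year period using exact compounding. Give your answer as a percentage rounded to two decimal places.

Nominal growth factor = 1.0644 × 1.0979 × 1.1342 = 1.325432
Price-level growth factor = 1.0960 × 1.0511 × 1.0243 = 1.179999
Real growth factor = 1.325432 / 1.179999 = 1.123248
Total real return = 1.123248 − 1 → 12.32%.

12.32%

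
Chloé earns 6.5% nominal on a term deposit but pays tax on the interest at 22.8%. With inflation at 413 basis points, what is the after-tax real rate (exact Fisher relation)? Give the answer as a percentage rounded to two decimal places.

0.85%

After-tax nominal return = 6.5% × (1 − 0.228) = 5.0180%.
1 + r = 1.05018 / 1.04130 = 1.008528
After-tax real rate = 1.008528 − 1 → 0.85%.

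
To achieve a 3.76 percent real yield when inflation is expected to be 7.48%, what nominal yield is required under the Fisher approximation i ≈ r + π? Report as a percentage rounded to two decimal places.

i ≈ r + π = 3.76% + 7.48% = 11.24%.

11.24%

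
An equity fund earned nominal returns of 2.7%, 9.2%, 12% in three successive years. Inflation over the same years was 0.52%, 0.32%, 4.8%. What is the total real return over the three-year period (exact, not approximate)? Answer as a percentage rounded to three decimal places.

18.853%

Nominal growth factor = 1.0270 × 1.0920 × 1.1200 = 1.256062
Price-level growth factor = 1.0052 × 1.0032 × 1.0480 = 1.056821
Real growth factor = 1.256062 / 1.056821 = 1.188529
Total real return = 1.188529 − 1 → 18.853%.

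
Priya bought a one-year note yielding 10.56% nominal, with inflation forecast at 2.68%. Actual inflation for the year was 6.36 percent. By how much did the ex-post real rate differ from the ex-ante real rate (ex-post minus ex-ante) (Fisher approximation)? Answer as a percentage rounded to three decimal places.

-3.680%

Ex-ante: 10.56% − 2.68% = 7.880%
Ex-post: 10.56% − 6.36% = 4.200%
Difference (ex-post − ex-ante) = -3.6800% → -3.680%.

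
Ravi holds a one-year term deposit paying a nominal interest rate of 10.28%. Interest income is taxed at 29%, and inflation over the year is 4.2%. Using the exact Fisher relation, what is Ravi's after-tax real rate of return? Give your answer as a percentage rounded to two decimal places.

After-tax nominal return = 10.28% × (1 − 0.29) = 7.2988%.
1 + r = 1.072988 / 1.04200 = 1.029739
After-tax real rate = 1.029739 − 1 → 2.97%.

2.97%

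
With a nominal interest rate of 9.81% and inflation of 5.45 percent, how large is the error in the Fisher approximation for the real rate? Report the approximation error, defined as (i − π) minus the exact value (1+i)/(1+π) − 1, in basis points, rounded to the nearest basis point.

23 basis points

Approximate: r ≈ 9.810% − 5.450% = 4.3600%
Exact: (1 + 0.0981)/(1 + 0.0545) − 1 = 4.1347%
Error = 4.3600% − 4.1347% = 0.2253% → 23 basis points.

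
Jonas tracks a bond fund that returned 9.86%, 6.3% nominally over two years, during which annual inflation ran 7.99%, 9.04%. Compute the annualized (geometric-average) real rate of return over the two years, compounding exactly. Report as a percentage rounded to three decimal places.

Nominal growth factor = 1.0986 × 1.0630 = 1.16781180
Price-level growth factor = 1.0799 × 1.0904 = 1.17752296
Real growth factor = 1.16781180 / 1.17752296 = 0.99175289
Annualized real rate = 0.99175289^(1/2) − 1 = -0.4132% → -0.413%.

-0.413%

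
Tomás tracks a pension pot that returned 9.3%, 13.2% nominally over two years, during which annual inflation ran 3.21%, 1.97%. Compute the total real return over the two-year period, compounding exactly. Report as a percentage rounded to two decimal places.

17.56%

Compound the nominal returns: 1.0930 × 1.1320 = 1.237276.
Compound inflation: 1.0321 × 1.0197 = 1.052432.
Deflate: 1.237276 / 1.052432 = 1.175635.
Total real return = 1.175635 − 1 → 17.56%.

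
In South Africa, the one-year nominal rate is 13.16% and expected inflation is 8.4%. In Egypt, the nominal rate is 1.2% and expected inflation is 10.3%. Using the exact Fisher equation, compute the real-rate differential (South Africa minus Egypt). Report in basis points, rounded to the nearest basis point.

South Africa: (1 + 0.1316)/(1 + 0.0840) − 1 = 4.3911%
Egypt: (1 + 0.0120)/(1 + 0.1030) − 1 = -8.2502%
Differential = 4.3911% − (-8.2502%) = 12.6414% → 1264 basis points.

1264 basis points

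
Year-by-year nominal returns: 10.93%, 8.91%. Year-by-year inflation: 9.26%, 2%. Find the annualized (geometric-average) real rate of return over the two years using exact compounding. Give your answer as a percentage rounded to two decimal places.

Compound the nominal returns: 1.1093 × 1.0891 = 1.20813863.
Compound inflation: 1.0926 × 1.0200 = 1.11445200.
Deflate: 1.20813863 / 1.11445200 = 1.08406520.
Annualized real rate = 1.08406520^(1/2) − 1 = 4.1185% → 4.12%.

4.12%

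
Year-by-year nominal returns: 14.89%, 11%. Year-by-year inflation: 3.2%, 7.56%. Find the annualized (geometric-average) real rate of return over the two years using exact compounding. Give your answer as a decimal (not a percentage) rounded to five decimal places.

0.07186

Compound the nominal returns: 1.1489 × 1.1100 = 1.27527900.
Compound inflation: 1.0320 × 1.0756 = 1.11001920.
Deflate: 1.27527900 / 1.11001920 = 1.14888013.
Annualized real rate = 1.14888013^(1/2) − 1 = 7.1858% → 0.07186.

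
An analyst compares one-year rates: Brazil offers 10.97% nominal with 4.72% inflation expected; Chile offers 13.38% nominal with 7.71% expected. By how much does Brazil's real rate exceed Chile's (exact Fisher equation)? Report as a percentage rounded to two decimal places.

Brazil: (1 + 0.1097)/(1 + 0.0472) − 1 = 5.9683%
Chile: (1 + 0.1338)/(1 + 0.0771) − 1 = 5.2641%
Differential = 5.9683% − 5.2641% = 0.7042% → 0.70%.

0.70%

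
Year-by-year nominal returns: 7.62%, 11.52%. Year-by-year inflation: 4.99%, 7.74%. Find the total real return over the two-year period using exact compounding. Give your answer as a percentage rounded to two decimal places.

6.10%

Nominal growth factor = 1.0762 × 1.1152 = 1.200178
Price-level growth factor = 1.0499 × 1.0774 = 1.131162
Real growth factor = 1.200178 / 1.131162 = 1.061013
Total real return = 1.061013 − 1 → 6.10%.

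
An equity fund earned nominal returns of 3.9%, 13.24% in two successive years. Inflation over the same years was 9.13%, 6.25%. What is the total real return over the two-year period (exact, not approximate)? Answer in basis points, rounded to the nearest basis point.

147 basis points

Nominal growth factor = 1.0390 × 1.1324 = 1.176564
Price-level growth factor = 1.0913 × 1.0625 = 1.159506
Real growth factor = 1.176564 / 1.159506 = 1.014711
Total real return = 1.014711 − 1 → 147 basis points.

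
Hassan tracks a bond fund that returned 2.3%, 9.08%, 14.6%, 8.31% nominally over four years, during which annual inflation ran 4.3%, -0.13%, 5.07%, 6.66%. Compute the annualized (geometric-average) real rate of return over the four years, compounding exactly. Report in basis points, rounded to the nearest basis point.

Compound the nominal returns: 1.0230 × 1.0908 × 1.1460 × 1.0831 = 1.38507706.
Compound inflation: 1.0430 × 0.9987 × 1.0507 × 1.0666 = 1.16734619.
Deflate: 1.38507706 / 1.16734619 = 1.18651782.
Annualized real rate = 1.18651782^(1/4) − 1 = 4.3683% → 437 basis points.

437 basis points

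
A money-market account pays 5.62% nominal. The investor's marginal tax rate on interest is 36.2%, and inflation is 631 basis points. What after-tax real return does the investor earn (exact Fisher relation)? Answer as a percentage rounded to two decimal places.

After-tax nominal return = 5.62% × (1 − 0.362) = 3.58556%.
1 + r = 1.0358556 / 1.06310 = 0.974373
After-tax real rate = 0.974373 − 1 → -2.56%.

-2.56%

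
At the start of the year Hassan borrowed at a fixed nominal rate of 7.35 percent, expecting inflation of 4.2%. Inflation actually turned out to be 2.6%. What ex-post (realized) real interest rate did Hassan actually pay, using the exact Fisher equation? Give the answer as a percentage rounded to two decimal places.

4.63%

Ex-post: (1 + 0.0735)/(1 + 0.0260) − 1 = 4.6296%
So the realized real rate is 4.63%.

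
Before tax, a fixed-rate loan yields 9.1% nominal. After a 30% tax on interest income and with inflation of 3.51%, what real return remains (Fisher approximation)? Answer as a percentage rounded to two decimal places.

After-tax nominal return = 9.1% × (1 − 0.3) = 6.3700%.
r ≈ 6.3700% − 3.51% → 2.86%.

2.86%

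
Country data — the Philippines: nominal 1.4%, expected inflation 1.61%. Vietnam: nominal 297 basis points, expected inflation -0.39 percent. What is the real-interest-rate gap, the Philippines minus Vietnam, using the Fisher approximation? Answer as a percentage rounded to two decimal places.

The Philippines: 1.4% − 1.61% = -0.210%
Vietnam: 2.97% − (-0.39%) = 3.360%
Differential = -3.570% → -3.57%.

-3.57%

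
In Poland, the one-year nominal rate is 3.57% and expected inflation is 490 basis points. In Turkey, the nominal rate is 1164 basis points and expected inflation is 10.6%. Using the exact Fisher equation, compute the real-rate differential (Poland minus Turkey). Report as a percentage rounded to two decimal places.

Poland: (1 + 0.0357)/(1 + 0.0490) − 1 = -1.2679%
Turkey: (1 + 0.1164)/(1 + 0.1060) − 1 = 0.9403%
Differential = -1.2679% − 0.9403% = -2.2082% → -2.21%.

-2.21%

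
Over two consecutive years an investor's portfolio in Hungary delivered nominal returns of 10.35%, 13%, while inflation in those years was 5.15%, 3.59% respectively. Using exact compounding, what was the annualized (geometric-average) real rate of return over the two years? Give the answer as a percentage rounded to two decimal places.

Compound the nominal returns: 1.1035 × 1.1300 = 1.24695500.
Compound inflation: 1.0515 × 1.0359 = 1.08924885.
Deflate: 1.24695500 / 1.08924885 = 1.14478432.
Annualized real rate = 1.14478432^(1/2) − 1 = 6.9946% → 6.99%.

6.99%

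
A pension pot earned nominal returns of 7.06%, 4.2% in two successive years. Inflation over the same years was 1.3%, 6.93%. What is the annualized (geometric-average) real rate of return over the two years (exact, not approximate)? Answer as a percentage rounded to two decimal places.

1.48%

Compound the nominal returns: 1.0706 × 1.0420 = 1.11556520.
Compound inflation: 1.0130 × 1.0693 = 1.08320090.
Deflate: 1.11556520 / 1.08320090 = 1.02987839.
Annualized real rate = 1.02987839^(1/2) − 1 = 1.4829% → 1.48%.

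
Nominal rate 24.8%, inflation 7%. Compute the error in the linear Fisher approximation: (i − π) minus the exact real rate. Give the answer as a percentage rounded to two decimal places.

Approximate: r ≈ 24.800% − 7.000% = 17.8000%
Exact: (1 + 0.2480)/(1 + 0.0700) − 1 = 16.6355%
Error = 17.8000% − 16.6355% = 1.1645% → 1.16%.

1.16%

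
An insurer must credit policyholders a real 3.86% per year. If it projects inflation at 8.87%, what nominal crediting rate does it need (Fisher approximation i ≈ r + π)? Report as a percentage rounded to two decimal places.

12.73%

i ≈ r + π = 3.86% + 8.87% = 12.73%.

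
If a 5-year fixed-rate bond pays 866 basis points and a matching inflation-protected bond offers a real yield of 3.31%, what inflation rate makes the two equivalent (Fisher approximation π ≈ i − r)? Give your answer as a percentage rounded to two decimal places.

π ≈ i − r = 8.66% − 3.31% → 5.35%.

5.35%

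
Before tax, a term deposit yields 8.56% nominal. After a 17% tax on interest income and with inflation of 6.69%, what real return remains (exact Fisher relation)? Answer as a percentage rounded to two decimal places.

After-tax nominal return = 8.56% × (1 − 0.17) = 7.1048%.
1 + r = 1.071048 / 1.06690 = 1.003888
After-tax real rate = 1.003888 − 1 → 0.39%.

0.39%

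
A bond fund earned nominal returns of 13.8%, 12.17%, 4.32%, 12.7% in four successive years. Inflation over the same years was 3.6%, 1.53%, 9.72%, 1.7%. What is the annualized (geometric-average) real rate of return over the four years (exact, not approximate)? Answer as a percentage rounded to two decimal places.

6.34%

Nominal growth factor = 1.1380 × 1.1217 × 1.0432 × 1.1270 = 1.50075734
Price-level growth factor = 1.0360 × 1.0153 × 1.0972 × 1.0170 = 1.17371024
Real growth factor = 1.50075734 / 1.17371024 = 1.27864382
Annualized real rate = 1.27864382^(1/4) − 1 = 6.3377% → 6.34%.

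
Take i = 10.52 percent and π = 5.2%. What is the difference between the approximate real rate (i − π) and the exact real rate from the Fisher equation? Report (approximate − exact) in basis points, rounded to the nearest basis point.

Approximate: r ≈ 10.520% − 5.200% = 5.3200%
Exact: (1 + 0.1052)/(1 + 0.0520) − 1 = 5.0570%
Error = 5.3200% − 5.0570% = 0.2630% → 26 basis points.

26 basis points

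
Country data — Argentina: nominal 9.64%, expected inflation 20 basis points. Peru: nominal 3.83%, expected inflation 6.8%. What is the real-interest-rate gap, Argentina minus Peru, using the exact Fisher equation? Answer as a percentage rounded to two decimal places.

12.20%

Argentina: (1 + 0.0964)/(1 + 0.0020) − 1 = 9.4212%
Peru: (1 + 0.0383)/(1 + 0.0680) − 1 = -2.7809%
Differential = 9.4212% − (-2.7809%) = 12.2021% → 12.20%.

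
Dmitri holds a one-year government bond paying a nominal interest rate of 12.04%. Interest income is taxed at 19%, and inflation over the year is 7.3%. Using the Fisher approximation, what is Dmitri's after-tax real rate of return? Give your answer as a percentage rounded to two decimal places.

After-tax nominal return = 12.04% × (1 − 0.19) = 9.7524%.
r ≈ 9.7524% − 7.3% → 2.45%.

2.45%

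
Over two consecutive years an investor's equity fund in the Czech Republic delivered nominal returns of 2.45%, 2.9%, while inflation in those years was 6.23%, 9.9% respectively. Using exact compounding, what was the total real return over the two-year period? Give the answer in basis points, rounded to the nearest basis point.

Compound the nominal returns: 1.0245 × 1.0290 = 1.054211.
Compound inflation: 1.0623 × 1.0990 = 1.167468.
Deflate: 1.054211 / 1.167468 = 0.902989.
Total real return = 0.902989 − 1 → -970 basis points.

-970 basis points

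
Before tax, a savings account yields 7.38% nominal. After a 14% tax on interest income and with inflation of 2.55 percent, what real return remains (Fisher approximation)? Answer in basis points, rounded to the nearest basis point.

After-tax nominal return = 7.38% × (1 − 0.14) = 6.3468%.
r ≈ 6.3468% − 2.55% → 380 basis points.

380 basis points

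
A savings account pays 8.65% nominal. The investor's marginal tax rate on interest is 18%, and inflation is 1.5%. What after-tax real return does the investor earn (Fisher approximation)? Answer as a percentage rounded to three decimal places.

5.593%

After-tax nominal return = 8.65% × (1 − 0.18) = 7.0930%.
r ≈ 7.0930% − 1.5% → 5.593%.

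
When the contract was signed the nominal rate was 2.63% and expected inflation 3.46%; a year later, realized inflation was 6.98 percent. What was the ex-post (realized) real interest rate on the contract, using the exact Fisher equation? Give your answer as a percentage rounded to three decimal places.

Ex-post: (1 + 0.0263)/(1 + 0.0698) − 1 = -4.0662%
So the realized real rate is -4.066%.

-4.066%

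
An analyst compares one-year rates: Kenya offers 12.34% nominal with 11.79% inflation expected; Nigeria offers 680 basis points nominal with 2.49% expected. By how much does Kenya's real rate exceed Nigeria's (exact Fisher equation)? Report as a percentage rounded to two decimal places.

Kenya: (1 + 0.1234)/(1 + 0.1179) − 1 = 0.4920%
Nigeria: (1 + 0.0680)/(1 + 0.0249) − 1 = 4.2053%
Differential = 0.4920% − 4.2053% = -3.7133% → -3.71%.

-3.71%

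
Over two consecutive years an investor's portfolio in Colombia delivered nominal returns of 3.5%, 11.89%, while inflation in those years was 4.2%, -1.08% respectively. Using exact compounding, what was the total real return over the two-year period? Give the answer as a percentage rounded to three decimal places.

Nominal growth factor = 1.0350 × 1.1189 = 1.158062
Price-level growth factor = 1.0420 × 0.9892 = 1.030746
Real growth factor = 1.158062 / 1.030746 = 1.123517
Total real return = 1.123517 − 1 → 12.352%.

12.352%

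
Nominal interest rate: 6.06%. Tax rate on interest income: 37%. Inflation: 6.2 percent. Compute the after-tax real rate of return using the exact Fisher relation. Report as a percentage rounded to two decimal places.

-2.24%

After-tax nominal return = 6.06% × (1 − 0.37) = 3.8178%.
1 + r = 1.038178 / 1.06200 = 0.977569
After-tax real rate = 0.977569 − 1 → -2.24%.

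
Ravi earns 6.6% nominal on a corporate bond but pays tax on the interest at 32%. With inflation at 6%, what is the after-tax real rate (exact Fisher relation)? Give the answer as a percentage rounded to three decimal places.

-1.426%

After-tax nominal return = 6.6% × (1 − 0.32) = 4.4880%.
1 + r = 1.04488 / 1.06000 = 0.985736
After-tax real rate = 0.985736 − 1 → -1.426%.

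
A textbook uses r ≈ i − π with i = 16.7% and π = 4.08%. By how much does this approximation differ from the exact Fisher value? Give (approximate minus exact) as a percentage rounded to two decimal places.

Approximate: r ≈ 16.700% − 4.080% = 12.6200%
Exact: (1 + 0.1670)/(1 + 0.0408) − 1 = 12.1253%
Error = 12.6200% − 12.1253% = 0.4947% → 0.49%.

0.49%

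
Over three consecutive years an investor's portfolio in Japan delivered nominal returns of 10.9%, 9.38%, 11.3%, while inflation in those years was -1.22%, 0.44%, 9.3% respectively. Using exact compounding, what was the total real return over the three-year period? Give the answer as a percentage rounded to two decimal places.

Compound the nominal returns: 1.1090 × 1.0938 × 1.1130 = 1.350096.
Compound inflation: 0.9878 × 1.0044 × 1.0930 = 1.084416.
Deflate: 1.350096 / 1.084416 = 1.244998.
Total real return = 1.244998 − 1 → 24.50%.

24.50%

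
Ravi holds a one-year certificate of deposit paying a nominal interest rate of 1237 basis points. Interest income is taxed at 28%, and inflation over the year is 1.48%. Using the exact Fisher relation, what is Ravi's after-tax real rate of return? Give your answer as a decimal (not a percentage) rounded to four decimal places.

0.0732

After-tax nominal return = 12.37% × (1 − 0.28) = 8.9064%.
1 + r = 1.089064 / 1.01480 = 1.073181
After-tax real rate = 1.073181 − 1 → 0.0732.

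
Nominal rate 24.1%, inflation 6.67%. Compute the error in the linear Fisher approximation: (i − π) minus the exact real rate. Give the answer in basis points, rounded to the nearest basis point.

109 basis points

Approximate: r ≈ 24.100% − 6.670% = 17.4300%
Exact: (1 + 0.2410)/(1 + 0.0667) − 1 = 16.3401%
Error = 17.4300% − 16.3401% = 1.0899% → 109 basis points.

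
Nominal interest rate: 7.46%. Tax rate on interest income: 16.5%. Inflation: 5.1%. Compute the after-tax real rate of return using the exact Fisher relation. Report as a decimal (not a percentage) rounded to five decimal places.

0.01074

After-tax nominal return = 7.46% × (1 − 0.165) = 6.2291%.
1 + r = 1.062291 / 1.05100 = 1.010743
After-tax real rate = 1.010743 − 1 → 0.01074.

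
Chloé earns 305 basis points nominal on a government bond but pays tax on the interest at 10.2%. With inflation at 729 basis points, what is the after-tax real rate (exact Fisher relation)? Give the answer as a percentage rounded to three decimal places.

-4.242%

After-tax nominal return = 3.05% × (1 − 0.102) = 2.7389%.
1 + r = 1.027389 / 1.07290 = 0.957581
After-tax real rate = 0.957581 − 1 → -4.242%.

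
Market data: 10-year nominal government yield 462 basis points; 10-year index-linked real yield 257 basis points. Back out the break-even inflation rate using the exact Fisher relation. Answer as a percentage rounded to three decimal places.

1.999%

(1 + π) = (1 + i)/(1 + r) = 1.04620 / 1.02570 = 1.019986
Break-even inflation = 1.019986 − 1 → 1.999%.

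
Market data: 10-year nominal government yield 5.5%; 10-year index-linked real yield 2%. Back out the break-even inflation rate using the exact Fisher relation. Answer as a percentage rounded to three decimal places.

(1 + π) = (1 + i)/(1 + r) = 1.05500 / 1.02000 = 1.034314
Break-even inflation = 1.034314 − 1 → 3.431%.

3.431%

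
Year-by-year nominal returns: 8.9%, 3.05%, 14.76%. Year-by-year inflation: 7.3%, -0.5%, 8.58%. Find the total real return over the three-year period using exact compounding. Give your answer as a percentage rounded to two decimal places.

Nominal growth factor = 1.0890 × 1.0305 × 1.1476 = 1.287853
Price-level growth factor = 1.0730 × 0.9950 × 1.0858 = 1.159238
Real growth factor = 1.287853 / 1.159238 = 1.110948
Total real return = 1.110948 − 1 → 11.09%.

11.09%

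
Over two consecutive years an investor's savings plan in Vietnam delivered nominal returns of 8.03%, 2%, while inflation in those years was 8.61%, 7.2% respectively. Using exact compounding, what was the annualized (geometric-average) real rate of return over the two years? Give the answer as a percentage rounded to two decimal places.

Compound the nominal returns: 1.0803 × 1.0200 = 1.10190600.
Compound inflation: 1.0861 × 1.0720 = 1.16429920.
Deflate: 1.10190600 / 1.16429920 = 0.94641137.
Annualized real rate = 0.94641137^(1/2) − 1 = -2.7163% → -2.72%.

-2.72%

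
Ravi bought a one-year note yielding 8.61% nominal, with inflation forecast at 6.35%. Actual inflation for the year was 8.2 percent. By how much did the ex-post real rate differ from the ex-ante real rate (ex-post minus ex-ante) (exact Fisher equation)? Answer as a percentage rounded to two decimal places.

-1.75%

Ex-ante: (1 + 0.0861)/(1 + 0.0635) − 1 = 2.1251%
Ex-post: (1 + 0.0861)/(1 + 0.0820) − 1 = 0.3789%
Difference (ex-post − ex-ante) = -1.7461% → -1.75%.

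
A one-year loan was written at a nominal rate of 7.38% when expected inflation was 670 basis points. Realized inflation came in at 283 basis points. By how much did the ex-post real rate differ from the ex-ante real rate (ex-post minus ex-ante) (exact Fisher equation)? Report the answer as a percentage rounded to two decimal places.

Ex-ante: (1 + 0.0738)/(1 + 0.0670) − 1 = 0.6373%
Ex-post: (1 + 0.0738)/(1 + 0.0283) − 1 = 4.4248%
Difference (ex-post − ex-ante) = 3.7875% → 3.79%.

3.79%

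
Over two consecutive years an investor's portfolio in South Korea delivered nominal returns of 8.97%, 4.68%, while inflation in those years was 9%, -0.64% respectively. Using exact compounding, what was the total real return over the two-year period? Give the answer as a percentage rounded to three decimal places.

Compound the nominal returns: 1.0897 × 1.0468 = 1.140698.
Compound inflation: 1.0900 × 0.9936 = 1.083024.
Deflate: 1.140698 / 1.083024 = 1.053253.
Total real return = 1.053253 − 1 → 5.325%.

5.325%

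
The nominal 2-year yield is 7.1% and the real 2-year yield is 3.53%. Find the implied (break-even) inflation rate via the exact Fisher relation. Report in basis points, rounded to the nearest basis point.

(1 + π) = (1 + i)/(1 + r) = 1.07100 / 1.03530 = 1.034483
Break-even inflation = 1.034483 − 1 → 345 basis points.

345 basis points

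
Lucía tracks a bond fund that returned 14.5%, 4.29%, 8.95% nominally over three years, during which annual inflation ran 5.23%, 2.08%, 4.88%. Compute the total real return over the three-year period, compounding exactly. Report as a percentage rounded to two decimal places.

Compound the nominal returns: 1.1450 × 1.0429 × 1.0895 = 1.300994.
Compound inflation: 1.0523 × 1.0208 × 1.0488 = 1.126608.
Deflate: 1.300994 / 1.126608 = 1.154789.
Total real return = 1.154789 − 1 → 15.48%.

15.48%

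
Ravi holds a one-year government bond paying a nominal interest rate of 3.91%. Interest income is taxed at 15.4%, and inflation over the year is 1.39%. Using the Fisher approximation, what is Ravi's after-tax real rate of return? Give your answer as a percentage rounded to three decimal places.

1.918%

After-tax nominal return = 3.91% × (1 − 0.154) = 3.30786%.
r ≈ 3.30786% − 1.39% → 1.918%.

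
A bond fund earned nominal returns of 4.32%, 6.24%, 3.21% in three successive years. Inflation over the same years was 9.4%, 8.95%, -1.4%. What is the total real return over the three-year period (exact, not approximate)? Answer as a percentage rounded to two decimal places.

-2.67%

Compound the nominal returns: 1.0432 × 1.0624 × 1.0321 = 1.143872.
Compound inflation: 1.0940 × 1.0895 × 0.9860 = 1.175226.
Deflate: 1.143872 / 1.175226 = 0.973321.
Total real return = 0.973321 − 1 → -2.67%.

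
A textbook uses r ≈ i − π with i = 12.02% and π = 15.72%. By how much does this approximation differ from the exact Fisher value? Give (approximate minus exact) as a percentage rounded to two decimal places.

Approximate: r ≈ 12.020% − 15.720% = -3.7000%
Exact: (1 + 0.1202)/(1 + 0.1572) − 1 = -3.1974%
Error = -3.7000% − (-3.1974%) = -0.5026% → -0.50%.

-0.50%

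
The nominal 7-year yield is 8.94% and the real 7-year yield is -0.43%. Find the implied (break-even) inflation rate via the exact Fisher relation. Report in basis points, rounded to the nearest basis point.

941 basis points

(1 + π) = (1 + i)/(1 + r) = 1.08940 / 0.99570 = 1.094105
Break-even inflation = 1.094105 − 1 → 941 basis points.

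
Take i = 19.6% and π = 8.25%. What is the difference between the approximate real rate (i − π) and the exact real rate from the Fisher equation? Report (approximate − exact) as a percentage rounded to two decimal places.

0.87%

Approximate: r ≈ 19.600% − 8.250% = 11.3500%
Exact: (1 + 0.1960)/(1 + 0.0825) − 1 = 10.48499%
Error = 11.3500% − 10.48499% = 0.86501% → 0.87%.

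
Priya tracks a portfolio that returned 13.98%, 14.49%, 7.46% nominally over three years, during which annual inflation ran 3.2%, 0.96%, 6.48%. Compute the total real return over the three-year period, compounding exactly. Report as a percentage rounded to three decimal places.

Compound the nominal returns: 1.1398 × 1.1449 × 1.0746 = 1.402307.
Compound inflation: 1.0320 × 1.0096 × 1.0648 = 1.109423.
Deflate: 1.402307 / 1.109423 = 1.263997.
Total real return = 1.263997 − 1 → 26.400%.

26.400%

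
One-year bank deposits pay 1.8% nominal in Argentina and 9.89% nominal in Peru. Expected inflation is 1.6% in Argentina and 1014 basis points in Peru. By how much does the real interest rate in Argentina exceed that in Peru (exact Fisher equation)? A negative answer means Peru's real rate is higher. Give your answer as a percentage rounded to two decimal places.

Argentina: (1 + 0.0180)/(1 + 0.0160) − 1 = 0.1969%
Peru: (1 + 0.0989)/(1 + 0.1014) − 1 = -0.2270%
Differential = 0.1969% − (-0.2270%) = 0.4238% → 0.42%.

0.42%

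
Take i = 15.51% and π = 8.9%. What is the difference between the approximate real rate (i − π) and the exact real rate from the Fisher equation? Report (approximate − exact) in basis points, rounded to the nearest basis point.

54 basis points

Approximate: r ≈ 15.510% − 8.900% = 6.6100%
Exact: (1 + 0.1551)/(1 + 0.0890) − 1 = 6.0698%
Error = 6.6100% − 6.0698% = 0.5402% → 54 basis points.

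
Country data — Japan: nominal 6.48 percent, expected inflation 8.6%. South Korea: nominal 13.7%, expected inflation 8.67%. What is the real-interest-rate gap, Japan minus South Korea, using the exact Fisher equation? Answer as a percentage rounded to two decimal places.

-6.58%

Japan: (1 + 0.0648)/(1 + 0.0860) − 1 = -1.9521%
South Korea: (1 + 0.1370)/(1 + 0.0867) − 1 = 4.6287%
Differential = -1.9521% − 4.6287% = -6.5808% → -6.58%.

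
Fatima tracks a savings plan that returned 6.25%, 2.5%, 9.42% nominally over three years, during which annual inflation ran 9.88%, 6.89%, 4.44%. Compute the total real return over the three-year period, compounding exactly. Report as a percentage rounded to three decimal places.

-2.854%

Nominal growth factor = 1.0625 × 1.0250 × 1.0942 = 1.191652
Price-level growth factor = 1.0988 × 1.0689 × 1.0444 = 1.226655
Real growth factor = 1.191652 / 1.226655 = 0.971464
Total real return = 0.971464 − 1 → -2.854%.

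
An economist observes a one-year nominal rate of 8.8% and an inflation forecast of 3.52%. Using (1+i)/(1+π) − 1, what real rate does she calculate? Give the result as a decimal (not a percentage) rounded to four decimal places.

0.0510

1 + r = 1.08800 / 1.03520 = 1.051005
r = 1.051005 − 1 = 5.1005%, i.e. 0.0510.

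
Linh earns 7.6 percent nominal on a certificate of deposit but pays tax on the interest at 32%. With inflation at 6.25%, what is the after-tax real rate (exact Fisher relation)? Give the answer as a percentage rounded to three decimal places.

-1.018%

After-tax nominal return = 7.6% × (1 − 0.32) = 5.1680%.
1 + r = 1.05168 / 1.06250 = 0.989816
After-tax real rate = 0.989816 − 1 → -1.018%.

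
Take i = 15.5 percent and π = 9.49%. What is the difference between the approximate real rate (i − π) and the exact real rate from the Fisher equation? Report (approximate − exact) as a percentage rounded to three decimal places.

Approximate: r ≈ 15.500% − 9.490% = 6.0100%
Exact: (1 + 0.1550)/(1 + 0.0949) − 1 = 5.4891%
Error = 6.0100% − 5.4891% = 0.5209% → 0.521%.

0.521%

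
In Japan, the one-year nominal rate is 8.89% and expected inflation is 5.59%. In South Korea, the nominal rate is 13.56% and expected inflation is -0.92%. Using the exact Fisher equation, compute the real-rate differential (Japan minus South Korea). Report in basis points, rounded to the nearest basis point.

-1149 basis points

Japan: (1 + 0.0889)/(1 + 0.0559) − 1 = 3.1253%
South Korea: (1 + 0.1356)/(1 − 0.0092) − 1 = 14.6145%
Differential = 3.1253% − 14.6145% = -11.4892% → -1149 basis points.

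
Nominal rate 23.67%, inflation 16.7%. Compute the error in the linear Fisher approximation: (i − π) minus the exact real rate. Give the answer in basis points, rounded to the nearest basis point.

100 basis points

Approximate: r ≈ 23.670% − 16.700% = 6.9700%
Exact: (1 + 0.2367)/(1 + 0.1670) − 1 = 5.9726%
Error = 6.9700% − 5.9726% = 0.9974% → 100 basis points.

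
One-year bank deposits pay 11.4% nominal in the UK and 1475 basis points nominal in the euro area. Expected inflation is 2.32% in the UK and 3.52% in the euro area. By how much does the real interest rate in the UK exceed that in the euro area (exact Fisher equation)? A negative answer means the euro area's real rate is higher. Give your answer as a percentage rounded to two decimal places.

The UK: (1 + 0.1140)/(1 + 0.0232) − 1 = 8.8741%
The euro area: (1 + 0.1475)/(1 + 0.0352) − 1 = 10.8481%
Differential = 8.8741% − 10.8481% = -1.9740% → -1.97%.

-1.97%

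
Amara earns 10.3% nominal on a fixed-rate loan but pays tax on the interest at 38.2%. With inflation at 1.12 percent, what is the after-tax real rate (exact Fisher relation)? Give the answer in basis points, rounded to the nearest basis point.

519 basis points

After-tax nominal return = 10.3% × (1 − 0.382) = 6.3654%.
1 + r = 1.063654 / 1.01120 = 1.051873
After-tax real rate = 1.051873 − 1 → 519 basis points.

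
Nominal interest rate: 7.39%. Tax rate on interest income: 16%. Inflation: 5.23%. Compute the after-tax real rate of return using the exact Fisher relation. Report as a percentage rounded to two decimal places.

After-tax nominal return = 7.39% × (1 − 0.16) = 6.2076%.
1 + r = 1.062076 / 1.05230 = 1.009290
After-tax real rate = 1.009290 − 1 → 0.93%.

0.93%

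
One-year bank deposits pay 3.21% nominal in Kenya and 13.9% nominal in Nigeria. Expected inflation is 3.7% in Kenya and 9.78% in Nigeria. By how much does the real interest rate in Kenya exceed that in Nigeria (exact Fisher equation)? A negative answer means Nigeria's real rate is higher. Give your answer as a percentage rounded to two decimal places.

-4.23%

Kenya: (1 + 0.0321)/(1 + 0.0370) − 1 = -0.4725%
Nigeria: (1 + 0.1390)/(1 + 0.0978) − 1 = 3.7530%
Differential = -0.4725% − 3.7530% = -4.2255% → -4.23%.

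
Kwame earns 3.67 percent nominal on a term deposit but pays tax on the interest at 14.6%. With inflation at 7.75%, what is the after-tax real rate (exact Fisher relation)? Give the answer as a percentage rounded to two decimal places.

After-tax nominal return = 3.67% × (1 − 0.146) = 3.13418%.
1 + r = 1.0313418 / 1.07750 = 0.957162
After-tax real rate = 0.957162 − 1 → -4.28%.

-4.28%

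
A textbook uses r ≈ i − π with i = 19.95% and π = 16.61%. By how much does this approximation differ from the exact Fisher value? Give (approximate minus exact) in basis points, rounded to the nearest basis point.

48 basis points

Approximate: r ≈ 19.950% − 16.610% = 3.3400%
Exact: (1 + 0.1995)/(1 + 0.1661) − 1 = 2.8642%
Error = 3.3400% − 2.8642% = 0.4758% → 48 basis points.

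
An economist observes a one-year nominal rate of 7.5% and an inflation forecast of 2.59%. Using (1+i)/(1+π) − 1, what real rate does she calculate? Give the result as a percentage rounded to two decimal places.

4.79%

1 + r = 1.07500 / 1.02590 = 1.047860
r = 1.047860 − 1 = 4.7860%, i.e. 4.79%.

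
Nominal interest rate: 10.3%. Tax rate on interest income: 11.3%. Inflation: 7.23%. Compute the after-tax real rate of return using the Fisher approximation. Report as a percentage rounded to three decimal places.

1.906%

After-tax nominal return = 10.3% × (1 − 0.113) = 9.1361%.
r ≈ 9.1361% − 7.23% → 1.906%.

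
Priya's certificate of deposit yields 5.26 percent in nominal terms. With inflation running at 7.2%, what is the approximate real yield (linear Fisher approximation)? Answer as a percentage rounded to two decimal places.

-1.94%

r ≈ i − π = 5.26% − 7.2% = -1.94%.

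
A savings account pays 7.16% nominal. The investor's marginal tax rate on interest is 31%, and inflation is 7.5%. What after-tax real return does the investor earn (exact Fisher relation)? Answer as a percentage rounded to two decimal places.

After-tax nominal return = 7.16% × (1 − 0.31) = 4.9404%.
1 + r = 1.049404 / 1.07500 = 0.976190
After-tax real rate = 0.976190 − 1 → -2.38%.

-2.38%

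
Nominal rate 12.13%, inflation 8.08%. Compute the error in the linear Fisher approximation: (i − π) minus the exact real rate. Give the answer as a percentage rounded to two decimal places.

Approximate: r ≈ 12.130% − 8.080% = 4.0500%
Exact: (1 + 0.1213)/(1 + 0.0808) − 1 = 3.7472%
Error = 4.0500% − 3.7472% = 0.3028% → 0.30%.

0.30%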